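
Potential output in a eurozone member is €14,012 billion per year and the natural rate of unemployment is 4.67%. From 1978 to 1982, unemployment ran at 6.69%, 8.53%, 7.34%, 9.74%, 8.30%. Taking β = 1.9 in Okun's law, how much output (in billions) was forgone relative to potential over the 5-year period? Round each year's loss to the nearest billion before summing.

Year 1978: gap = -1.9 × (6.69 - 4.67) = -3.838%, loss ≈ 14012 × 3.838/100 ≈ 538.
Year 1979: gap = -1.9 × (8.53 - 4.67) = -7.334%, loss ≈ 14012 × 7.334/100 ≈ 1028.
Year 1980: gap = -1.9 × (7.34 - 4.67) = -5.073%, loss ≈ 14012 × 5.073/100 ≈ 711.
Year 1981: gap = -1.9 × (9.74 - 4.67) = -9.633%, loss ≈ 14012 × 9.633/100 ≈ 1350.
Year 1982: gap = -1.9 × (8.3 - 4.67) = -6.897%, loss ≈ 14012 × 6.897/100 ≈ 966.
Total lost output = 538 + 1028 + 711 + 1350 + 966 = 4593 billion.

€4,593 billion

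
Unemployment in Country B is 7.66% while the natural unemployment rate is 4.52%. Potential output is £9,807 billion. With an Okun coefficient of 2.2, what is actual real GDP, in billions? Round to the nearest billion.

£9,130 billion

Unemployment gap = 7.66 - 4.52 = 3.14 points, so the output gap is -2.2 × 3.14 = -6.908%.
Actual GDP = 9807 × (1 - 6.908/100) = 9807 × 0.93092 ≈ 9130 billion.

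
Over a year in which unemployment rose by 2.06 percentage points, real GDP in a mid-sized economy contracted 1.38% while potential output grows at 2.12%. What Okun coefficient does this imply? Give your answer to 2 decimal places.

Growth form: g_Y = g_Y* - β × Δu, so β = (g_Y* - g_Y)/Δu.
β = (2.12 + 1.38)/2.06 = 3.5/2.06 = 1.70.

β ≈ 1.70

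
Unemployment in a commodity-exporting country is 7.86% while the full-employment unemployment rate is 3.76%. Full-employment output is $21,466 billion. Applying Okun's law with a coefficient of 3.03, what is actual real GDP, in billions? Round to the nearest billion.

Unemployment gap = 7.86 - 3.76 = 4.1 points, so the output gap is -3.03 × 4.1 = -12.423%.
Actual GDP = 21466 × (1 - 12.423/100) = 21466 × 0.87577 ≈ 18799 billion.

$18,799 billion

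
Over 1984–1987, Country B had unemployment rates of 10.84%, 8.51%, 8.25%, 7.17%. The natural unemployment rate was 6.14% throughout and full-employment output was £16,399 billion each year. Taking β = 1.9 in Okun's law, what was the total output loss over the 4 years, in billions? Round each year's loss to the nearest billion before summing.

£3,180 billion

Year 1984: gap = -1.9 × (10.84 - 6.14) = -8.93%, loss ≈ 16399 × 8.93/100 ≈ 1464.
Year 1985: gap = -1.9 × (8.51 - 6.14) = -4.503%, loss ≈ 16399 × 4.503/100 ≈ 738.
Year 1986: gap = -1.9 × (8.25 - 6.14) = -4.009%, loss ≈ 16399 × 4.009/100 ≈ 657.
Year 1987: gap = -1.9 × (7.17 - 6.14) = -1.957%, loss ≈ 16399 × 1.957/100 ≈ 321.
Total lost output = 1464 + 738 + 657 + 321 = 3180 billion.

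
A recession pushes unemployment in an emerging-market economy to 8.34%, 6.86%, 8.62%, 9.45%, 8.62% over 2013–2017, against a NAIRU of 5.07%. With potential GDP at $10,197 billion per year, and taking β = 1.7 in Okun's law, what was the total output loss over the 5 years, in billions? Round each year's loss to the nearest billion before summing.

$2,866 billion

Year 2013: gap = -1.7 × (8.34 - 5.07) = -5.559%, loss ≈ 10197 × 5.559/100 ≈ 567.
Year 2014: gap = -1.7 × (6.86 - 5.07) = -3.043%, loss ≈ 10197 × 3.043/100 ≈ 310.
Year 2015: gap = -1.7 × (8.62 - 5.07) = -6.035%, loss ≈ 10197 × 6.035/100 ≈ 615.
Year 2016: gap = -1.7 × (9.45 - 5.07) = -7.446%, loss ≈ 10197 × 7.446/100 ≈ 759.
Year 2017: gap = -1.7 × (8.62 - 5.07) = -6.035%, loss ≈ 10197 × 6.035/100 ≈ 615.
Total lost output = 567 + 310 + 615 + 759 + 615 = 2866 billion.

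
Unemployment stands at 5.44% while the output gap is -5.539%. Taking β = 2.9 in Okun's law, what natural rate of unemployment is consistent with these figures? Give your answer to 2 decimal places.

3.53%

From Okun's law, u - u* = -(output gap)/β = -(-5.539)/2.9 = 1.91 points.
So u* = 5.44 - 1.91 = 3.53%.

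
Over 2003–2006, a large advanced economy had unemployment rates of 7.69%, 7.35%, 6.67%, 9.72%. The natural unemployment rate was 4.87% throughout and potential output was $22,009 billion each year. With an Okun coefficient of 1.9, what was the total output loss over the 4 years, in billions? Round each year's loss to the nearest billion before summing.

Year 2003: gap = -1.9 × (7.69 - 4.87) = -5.358%, loss ≈ 22009 × 5.358/100 ≈ 1179.
Year 2004: gap = -1.9 × (7.35 - 4.87) = -4.712%, loss ≈ 22009 × 4.712/100 ≈ 1037.
Year 2005: gap = -1.9 × (6.67 - 4.87) = -3.42%, loss ≈ 22009 × 3.42/100 ≈ 753.
Year 2006: gap = -1.9 × (9.72 - 4.87) = -9.215%, loss ≈ 22009 × 9.215/100 ≈ 2028.
Total lost output = 1179 + 1037 + 753 + 2028 = 4997 billion.

$4,997 billion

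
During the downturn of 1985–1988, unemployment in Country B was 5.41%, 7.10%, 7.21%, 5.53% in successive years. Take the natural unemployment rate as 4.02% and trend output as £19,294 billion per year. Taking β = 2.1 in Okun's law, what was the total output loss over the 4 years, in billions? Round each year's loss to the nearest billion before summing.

£3,716 billion

Year 1985: gap = -2.1 × (5.41 - 4.02) = -2.919%, loss ≈ 19294 × 2.919/100 ≈ 563.
Year 1986: gap = -2.1 × (7.1 - 4.02) = -6.468%, loss ≈ 19294 × 6.468/100 ≈ 1248.
Year 1987: gap = -2.1 × (7.21 - 4.02) = -6.699%, loss ≈ 19294 × 6.699/100 ≈ 1293.
Year 1988: gap = -2.1 × (5.53 - 4.02) = -3.171%, loss ≈ 19294 × 3.171/100 ≈ 612.
Total lost output = 563 + 1248 + 1293 + 612 = 3716 billion.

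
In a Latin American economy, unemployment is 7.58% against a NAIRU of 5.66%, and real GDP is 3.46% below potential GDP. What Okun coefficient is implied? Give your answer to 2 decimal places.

Okun's law: output gap = -β × (u - u*).
-3.46 = -β × (7.58 - 5.66) = -β × 1.92, so β = 3.46/1.92 = 1.80.

β ≈ 1.80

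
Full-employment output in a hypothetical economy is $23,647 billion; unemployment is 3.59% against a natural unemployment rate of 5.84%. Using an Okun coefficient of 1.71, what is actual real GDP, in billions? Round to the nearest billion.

$24,557 billion

Unemployment gap = 3.59 - 5.84 = -2.25 points, so the output gap is -1.71 × (-2.25) = 3.8475%.
Actual GDP = 23647 × (1 + 3.8475/100) = 23647 × 1.038475 ≈ 24557 billion.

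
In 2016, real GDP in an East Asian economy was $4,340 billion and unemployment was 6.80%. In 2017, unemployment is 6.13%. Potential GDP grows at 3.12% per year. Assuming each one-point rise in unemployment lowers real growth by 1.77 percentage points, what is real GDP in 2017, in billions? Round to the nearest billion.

$4,527 billion

Δu = 6.13 - 6.8 = -0.67 points.
Okun's law (growth form): g_Y = g_Y* - β × Δu = 3.12 - 1.77 × (-0.67) = 3.12 + 1.1859 = 4.3059%.
Real GDP in the next year = 4340 × (1 + 4.3059/100) = 4340 × 1.043059 ≈ 4527 billion.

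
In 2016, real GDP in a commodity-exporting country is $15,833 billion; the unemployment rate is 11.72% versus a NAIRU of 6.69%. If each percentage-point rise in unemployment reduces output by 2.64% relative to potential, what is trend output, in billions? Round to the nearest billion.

$18,257 billion

Unemployment gap = 11.72 - 6.69 = 5.03 points, so output gap = -2.64 × 5.03 = -13.2792%.
Since Y = Y* × (1 + gap/100), Y* = 15833/0.867208 ≈ 18257 billion.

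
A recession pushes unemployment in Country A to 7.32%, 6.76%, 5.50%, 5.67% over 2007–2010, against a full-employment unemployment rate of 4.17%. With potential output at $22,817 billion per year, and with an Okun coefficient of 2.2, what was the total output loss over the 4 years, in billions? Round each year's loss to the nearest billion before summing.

Year 2007: gap = -2.2 × (7.32 - 4.17) = -6.93%, loss ≈ 22817 × 6.93/100 ≈ 1581.
Year 2008: gap = -2.2 × (6.76 - 4.17) = -5.698%, loss ≈ 22817 × 5.698/100 ≈ 1300.
Year 2009: gap = -2.2 × (5.5 - 4.17) = -2.926%, loss ≈ 22817 × 2.926/100 ≈ 668.
Year 2010: gap = -2.2 × (5.67 - 4.17) = -3.3%, loss ≈ 22817 × 3.3/100 ≈ 753.
Total lost output = 1581 + 1300 + 668 + 753 = 4302 billion.

$4,302 billion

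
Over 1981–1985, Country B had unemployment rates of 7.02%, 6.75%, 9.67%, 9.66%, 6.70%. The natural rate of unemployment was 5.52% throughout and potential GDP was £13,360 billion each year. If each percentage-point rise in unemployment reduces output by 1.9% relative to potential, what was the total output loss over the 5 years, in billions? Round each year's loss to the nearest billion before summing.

£3,097 billion

Year 1981: gap = -1.9 × (7.02 - 5.52) = -2.85%, loss ≈ 13360 × 2.85/100 ≈ 381.
Year 1982: gap = -1.9 × (6.75 - 5.52) = -2.337%, loss ≈ 13360 × 2.337/100 ≈ 312.
Year 1983: gap = -1.9 × (9.67 - 5.52) = -7.885%, loss ≈ 13360 × 7.885/100 ≈ 1053.
Year 1984: gap = -1.9 × (9.66 - 5.52) = -7.866%, loss ≈ 13360 × 7.866/100 ≈ 1051.
Year 1985: gap = -1.9 × (6.7 - 5.52) = -2.242%, loss ≈ 13360 × 2.242/100 ≈ 300.
Total lost output = 381 + 312 + 1053 + 1051 + 300 = 3097 billion.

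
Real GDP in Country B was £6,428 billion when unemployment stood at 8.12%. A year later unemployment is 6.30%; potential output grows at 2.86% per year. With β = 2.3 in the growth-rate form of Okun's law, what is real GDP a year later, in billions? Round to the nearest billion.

Δu = 6.3 - 8.12 = -1.82 points.
Okun's law (growth form): g_Y = g_Y* - β × Δu = 2.86 - 2.3 × (-1.82) = 2.86 + 4.186 = 7.046%.
Real GDP in the next year = 6428 × (1 + 7.046/100) = 6428 × 1.07046 ≈ 6881 billion.

£6,881 billion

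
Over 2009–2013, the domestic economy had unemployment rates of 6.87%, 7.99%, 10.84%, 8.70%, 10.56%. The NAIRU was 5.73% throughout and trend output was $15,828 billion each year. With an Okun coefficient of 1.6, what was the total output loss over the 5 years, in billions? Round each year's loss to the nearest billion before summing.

$4,130 billion

Year 2009: gap = -1.6 × (6.87 - 5.73) = -1.824%, loss ≈ 15828 × 1.824/100 ≈ 289.
Year 2010: gap = -1.6 × (7.99 - 5.73) = -3.616%, loss ≈ 15828 × 3.616/100 ≈ 572.
Year 2011: gap = -1.6 × (10.84 - 5.73) = -8.176%, loss ≈ 15828 × 8.176/100 ≈ 1294.
Year 2012: gap = -1.6 × (8.7 - 5.73) = -4.752%, loss ≈ 15828 × 4.752/100 ≈ 752.
Year 2013: gap = -1.6 × (10.56 - 5.73) = -7.728%, loss ≈ 15828 × 7.728/100 ≈ 1223.
Total lost output = 289 + 572 + 1294 + 752 + 1223 = 4130 billion.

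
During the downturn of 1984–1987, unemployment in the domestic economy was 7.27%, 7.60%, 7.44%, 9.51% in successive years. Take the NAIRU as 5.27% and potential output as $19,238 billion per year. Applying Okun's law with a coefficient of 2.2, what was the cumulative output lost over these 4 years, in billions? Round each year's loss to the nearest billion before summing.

Year 1984: gap = -2.2 × (7.27 - 5.27) = -4.4%, loss ≈ 19238 × 4.4/100 ≈ 846.
Year 1985: gap = -2.2 × (7.6 - 5.27) = -5.126%, loss ≈ 19238 × 5.126/100 ≈ 986.
Year 1986: gap = -2.2 × (7.44 - 5.27) = -4.774%, loss ≈ 19238 × 4.774/100 ≈ 918.
Year 1987: gap = -2.2 × (9.51 - 5.27) = -9.328%, loss ≈ 19238 × 9.328/100 ≈ 1795.
Total lost output = 846 + 986 + 918 + 1795 = 4545 billion.

$4,545 billion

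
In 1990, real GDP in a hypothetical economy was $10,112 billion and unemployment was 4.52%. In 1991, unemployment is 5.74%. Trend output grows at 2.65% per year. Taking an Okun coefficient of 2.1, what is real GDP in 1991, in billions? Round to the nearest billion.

Δu = 5.74 - 4.52 = 1.22 points.
Okun's law (growth form): g_Y = g_Y* - β × Δu = 2.65 - 2.1 × (1.22) = 2.65 - 2.562 = 0.088%.
Real GDP in the next year = 10112 × (1 + 0.088/100) = 10112 × 1.00088 ≈ 10121 billion.

$10,121 billion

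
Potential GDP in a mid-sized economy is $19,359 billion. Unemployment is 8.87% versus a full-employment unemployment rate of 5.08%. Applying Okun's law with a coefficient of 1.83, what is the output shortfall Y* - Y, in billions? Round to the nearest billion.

Output gap = -1.83 × (8.87 - 5.08) = -1.83 × 3.79 = -6.9357%.
Actual GDP ≈ 19359 × 0.930643 ≈ 18016 billion, so the shortfall is 19359 - 18016 = 1343 billion.

$1,343 billion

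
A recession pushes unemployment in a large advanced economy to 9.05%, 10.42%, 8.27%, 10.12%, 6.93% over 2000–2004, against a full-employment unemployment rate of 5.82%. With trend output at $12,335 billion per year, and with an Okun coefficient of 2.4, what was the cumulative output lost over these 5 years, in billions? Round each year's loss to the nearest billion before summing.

Year 2000: gap = -2.4 × (9.05 - 5.82) = -7.752%, loss ≈ 12335 × 7.752/100 ≈ 956.
Year 2001: gap = -2.4 × (10.42 - 5.82) = -11.04%, loss ≈ 12335 × 11.04/100 ≈ 1362.
Year 2002: gap = -2.4 × (8.27 - 5.82) = -5.88%, loss ≈ 12335 × 5.88/100 ≈ 725.
Year 2003: gap = -2.4 × (10.12 - 5.82) = -10.32%, loss ≈ 12335 × 10.32/100 ≈ 1273.
Year 2004: gap = -2.4 × (6.93 - 5.82) = -2.664%, loss ≈ 12335 × 2.664/100 ≈ 329.
Total lost output = 956 + 1362 + 725 + 1273 + 329 = 4645 billion.

$4,645 billion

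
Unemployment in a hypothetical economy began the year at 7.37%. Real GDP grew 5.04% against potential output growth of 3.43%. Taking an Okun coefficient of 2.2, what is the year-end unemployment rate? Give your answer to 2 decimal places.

Growth-rate Okun's law: g_Y = g_Y* - β × Δu, so Δu = (g_Y* - g_Y)/β.
Δu = (3.43 - 5.04)/2.2 = -1.61/2.2 = -0.73 percentage points.
Year-end unemployment = 7.37 - 0.73 = 6.64%.

6.64%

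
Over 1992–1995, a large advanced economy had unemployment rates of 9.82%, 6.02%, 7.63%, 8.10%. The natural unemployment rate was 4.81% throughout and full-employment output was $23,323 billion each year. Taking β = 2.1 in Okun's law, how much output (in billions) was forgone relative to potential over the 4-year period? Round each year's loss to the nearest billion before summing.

Year 1992: gap = -2.1 × (9.82 - 4.81) = -10.521%, loss ≈ 23323 × 10.521/100 ≈ 2454.
Year 1993: gap = -2.1 × (6.02 - 4.81) = -2.541%, loss ≈ 23323 × 2.541/100 ≈ 593.
Year 1994: gap = -2.1 × (7.63 - 4.81) = -5.922%, loss ≈ 23323 × 5.922/100 ≈ 1381.
Year 1995: gap = -2.1 × (8.1 - 4.81) = -6.909%, loss ≈ 23323 × 6.909/100 ≈ 1611.
Total lost output = 2454 + 593 + 1381 + 1611 = 6039 billion.

$6,039 billion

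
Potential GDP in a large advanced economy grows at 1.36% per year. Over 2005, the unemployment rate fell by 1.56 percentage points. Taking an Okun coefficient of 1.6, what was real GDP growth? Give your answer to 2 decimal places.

Growth-rate Okun's law: g_Y = g_Y* - β × Δu.
g_Y = 1.36 - 1.6 × (-1.56) = 1.36 + 2.496 = 3.856%, i.e. 3.86% to 2 d.p.

3.86%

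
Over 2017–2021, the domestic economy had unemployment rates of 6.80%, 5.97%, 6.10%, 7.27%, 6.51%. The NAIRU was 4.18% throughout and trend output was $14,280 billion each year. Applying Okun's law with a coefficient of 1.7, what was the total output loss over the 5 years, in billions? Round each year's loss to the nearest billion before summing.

Year 2017: gap = -1.7 × (6.8 - 4.18) = -4.454%, loss ≈ 14280 × 4.454/100 ≈ 636.
Year 2018: gap = -1.7 × (5.97 - 4.18) = -3.043%, loss ≈ 14280 × 3.043/100 ≈ 435.
Year 2019: gap = -1.7 × (6.1 - 4.18) = -3.264%, loss ≈ 14280 × 3.264/100 ≈ 466.
Year 2020: gap = -1.7 × (7.27 - 4.18) = -5.253%, loss ≈ 14280 × 5.253/100 ≈ 750.
Year 2021: gap = -1.7 × (6.51 - 4.18) = -3.961%, loss ≈ 14280 × 3.961/100 ≈ 566.
Total lost output = 636 + 435 + 466 + 750 + 566 = 2853 billion.

$2,853 billion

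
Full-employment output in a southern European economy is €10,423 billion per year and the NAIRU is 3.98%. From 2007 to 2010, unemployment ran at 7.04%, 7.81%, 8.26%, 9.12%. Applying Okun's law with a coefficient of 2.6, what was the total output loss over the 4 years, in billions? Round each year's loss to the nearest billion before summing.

Year 2007: gap = -2.6 × (7.04 - 3.98) = -7.956%, loss ≈ 10423 × 7.956/100 ≈ 829.
Year 2008: gap = -2.6 × (7.81 - 3.98) = -9.958%, loss ≈ 10423 × 9.958/100 ≈ 1038.
Year 2009: gap = -2.6 × (8.26 - 3.98) = -11.128%, loss ≈ 10423 × 11.128/100 ≈ 1160.
Year 2010: gap = -2.6 × (9.12 - 3.98) = -13.364%, loss ≈ 10423 × 13.364/100 ≈ 1393.
Total lost output = 829 + 1038 + 1160 + 1393 = 4420 billion.

€4,420 billion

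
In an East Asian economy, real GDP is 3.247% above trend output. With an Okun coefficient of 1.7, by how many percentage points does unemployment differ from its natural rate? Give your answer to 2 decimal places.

Okun's law: output gap = -β × (u - u*), so u - u* = -(output gap)/β.
u - u* = -(3.247)/1.7 = -1.91 percentage points.

-1.91 percentage points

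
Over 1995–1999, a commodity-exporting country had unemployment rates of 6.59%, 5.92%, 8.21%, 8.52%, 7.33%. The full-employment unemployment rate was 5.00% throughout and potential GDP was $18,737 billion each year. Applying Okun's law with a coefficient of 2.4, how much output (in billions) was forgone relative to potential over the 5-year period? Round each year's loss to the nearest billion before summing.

$5,203 billion

Year 1995: gap = -2.4 × (6.59 - 5) = -3.816%, loss ≈ 18737 × 3.816/100 ≈ 715.
Year 1996: gap = -2.4 × (5.92 - 5) = -2.208%, loss ≈ 18737 × 2.208/100 ≈ 414.
Year 1997: gap = -2.4 × (8.21 - 5) = -7.704%, loss ≈ 18737 × 7.704/100 ≈ 1443.
Year 1998: gap = -2.4 × (8.52 - 5) = -8.448%, loss ≈ 18737 × 8.448/100 ≈ 1583.
Year 1999: gap = -2.4 × (7.33 - 5) = -5.592%, loss ≈ 18737 × 5.592/100 ≈ 1048.
Total lost output = 715 + 414 + 1443 + 1583 + 1048 = 5203 billion.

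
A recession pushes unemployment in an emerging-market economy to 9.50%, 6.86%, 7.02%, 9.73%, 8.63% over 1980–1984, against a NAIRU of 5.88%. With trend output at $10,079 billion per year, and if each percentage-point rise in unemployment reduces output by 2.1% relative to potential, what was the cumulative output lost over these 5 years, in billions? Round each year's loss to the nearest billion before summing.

$2,611 billion

Year 1980: gap = -2.1 × (9.5 - 5.88) = -7.602%, loss ≈ 10079 × 7.602/100 ≈ 766.
Year 1981: gap = -2.1 × (6.86 - 5.88) = -2.058%, loss ≈ 10079 × 2.058/100 ≈ 207.
Year 1982: gap = -2.1 × (7.02 - 5.88) = -2.394%, loss ≈ 10079 × 2.394/100 ≈ 241.
Year 1983: gap = -2.1 × (9.73 - 5.88) = -8.085%, loss ≈ 10079 × 8.085/100 ≈ 815.
Year 1984: gap = -2.1 × (8.63 - 5.88) = -5.775%, loss ≈ 10079 × 5.775/100 ≈ 582.
Total lost output = 766 + 207 + 241 + 815 + 582 = 2611 billion.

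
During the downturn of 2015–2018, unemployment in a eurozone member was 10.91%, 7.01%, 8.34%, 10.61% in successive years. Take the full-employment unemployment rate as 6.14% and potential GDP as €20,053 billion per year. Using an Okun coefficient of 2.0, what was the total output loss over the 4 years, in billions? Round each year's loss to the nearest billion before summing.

€4,937 billion

Year 2015: gap = -2.0 × (10.91 - 6.14) = -9.54%, loss ≈ 20053 × 9.54/100 ≈ 1913.
Year 2016: gap = -2.0 × (7.01 - 6.14) = -1.74%, loss ≈ 20053 × 1.74/100 ≈ 349.
Year 2017: gap = -2.0 × (8.34 - 6.14) = -4.4%, loss ≈ 20053 × 4.4/100 ≈ 882.
Year 2018: gap = -2.0 × (10.61 - 6.14) = -8.94%, loss ≈ 20053 × 8.94/100 ≈ 1793.
Total lost output = 1913 + 349 + 882 + 1793 = 4937 billion.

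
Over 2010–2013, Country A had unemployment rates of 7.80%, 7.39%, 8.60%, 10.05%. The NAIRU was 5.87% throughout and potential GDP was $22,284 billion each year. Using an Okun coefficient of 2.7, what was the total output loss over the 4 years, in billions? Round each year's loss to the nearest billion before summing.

Year 2010: gap = -2.7 × (7.8 - 5.87) = -5.211%, loss ≈ 22284 × 5.211/100 ≈ 1161.
Year 2011: gap = -2.7 × (7.39 - 5.87) = -4.104%, loss ≈ 22284 × 4.104/100 ≈ 915.
Year 2012: gap = -2.7 × (8.6 - 5.87) = -7.371%, loss ≈ 22284 × 7.371/100 ≈ 1643.
Year 2013: gap = -2.7 × (10.05 - 5.87) = -11.286%, loss ≈ 22284 × 11.286/100 ≈ 2515.
Total lost output = 1161 + 915 + 1643 + 2515 = 6234 billion.

$6,234 billion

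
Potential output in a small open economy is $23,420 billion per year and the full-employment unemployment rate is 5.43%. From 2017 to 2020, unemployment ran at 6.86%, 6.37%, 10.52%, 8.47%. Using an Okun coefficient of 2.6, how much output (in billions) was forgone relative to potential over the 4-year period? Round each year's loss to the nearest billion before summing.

Year 2017: gap = -2.6 × (6.86 - 5.43) = -3.718%, loss ≈ 23420 × 3.718/100 ≈ 871.
Year 2018: gap = -2.6 × (6.37 - 5.43) = -2.444%, loss ≈ 23420 × 2.444/100 ≈ 572.
Year 2019: gap = -2.6 × (10.52 - 5.43) = -13.234%, loss ≈ 23420 × 13.234/100 ≈ 3099.
Year 2020: gap = -2.6 × (8.47 - 5.43) = -7.904%, loss ≈ 23420 × 7.904/100 ≈ 1851.
Total lost output = 871 + 572 + 3099 + 1851 = 6393 billion.

$6,393 billion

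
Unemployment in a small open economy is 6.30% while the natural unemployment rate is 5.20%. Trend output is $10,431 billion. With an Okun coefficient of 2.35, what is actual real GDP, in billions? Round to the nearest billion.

$10,161 billion

Unemployment gap = 6.3 - 5.2 = 1.1 points, so the output gap is -2.35 × 1.1 = -2.585%.
Actual GDP = 10431 × (1 - 2.585/100) = 10431 × 0.97415 ≈ 10161 billion.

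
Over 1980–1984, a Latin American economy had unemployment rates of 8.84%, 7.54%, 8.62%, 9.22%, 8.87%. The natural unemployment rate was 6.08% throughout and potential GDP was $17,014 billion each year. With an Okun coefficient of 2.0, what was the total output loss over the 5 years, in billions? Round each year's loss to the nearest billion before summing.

Year 1980: gap = -2.0 × (8.84 - 6.08) = -5.52%, loss ≈ 17014 × 5.52/100 ≈ 939.
Year 1981: gap = -2.0 × (7.54 - 6.08) = -2.92%, loss ≈ 17014 × 2.92/100 ≈ 497.
Year 1982: gap = -2.0 × (8.62 - 6.08) = -5.08%, loss ≈ 17014 × 5.08/100 ≈ 864.
Year 1983: gap = -2.0 × (9.22 - 6.08) = -6.28%, loss ≈ 17014 × 6.28/100 ≈ 1068.
Year 1984: gap = -2.0 × (8.87 - 6.08) = -5.58%, loss ≈ 17014 × 5.58/100 ≈ 949.
Total lost output = 939 + 497 + 864 + 1068 + 949 = 4317 billion.

$4,317 billion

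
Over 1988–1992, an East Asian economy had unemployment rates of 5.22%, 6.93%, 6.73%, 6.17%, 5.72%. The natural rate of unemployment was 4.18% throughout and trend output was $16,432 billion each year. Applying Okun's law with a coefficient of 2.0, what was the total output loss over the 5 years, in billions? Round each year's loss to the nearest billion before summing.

$3,244 billion

Year 1988: gap = -2.0 × (5.22 - 4.18) = -2.08%, loss ≈ 16432 × 2.08/100 ≈ 342.
Year 1989: gap = -2.0 × (6.93 - 4.18) = -5.5%, loss ≈ 16432 × 5.5/100 ≈ 904.
Year 1990: gap = -2.0 × (6.73 - 4.18) = -5.1%, loss ≈ 16432 × 5.1/100 ≈ 838.
Year 1991: gap = -2.0 × (6.17 - 4.18) = -3.98%, loss ≈ 16432 × 3.98/100 ≈ 654.
Year 1992: gap = -2.0 × (5.72 - 4.18) = -3.08%, loss ≈ 16432 × 3.08/100 ≈ 506.
Total lost output = 342 + 904 + 838 + 654 + 506 = 3244 billion.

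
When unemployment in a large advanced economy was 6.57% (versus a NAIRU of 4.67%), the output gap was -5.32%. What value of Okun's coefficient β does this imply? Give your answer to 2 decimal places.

β ≈ 2.80

Okun's law: output gap = -β × (u - u*).
-5.32 = -β × (6.57 - 4.67) = -β × 1.9, so β = 5.32/1.9 = 2.80.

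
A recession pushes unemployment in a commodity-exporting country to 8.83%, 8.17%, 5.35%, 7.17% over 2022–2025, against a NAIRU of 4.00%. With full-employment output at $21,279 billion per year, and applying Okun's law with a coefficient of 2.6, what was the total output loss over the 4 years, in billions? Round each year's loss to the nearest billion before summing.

$7,480 billion

Year 2022: gap = -2.6 × (8.83 - 4) = -12.558%, loss ≈ 21279 × 12.558/100 ≈ 2672.
Year 2023: gap = -2.6 × (8.17 - 4) = -10.842%, loss ≈ 21279 × 10.842/100 ≈ 2307.
Year 2024: gap = -2.6 × (5.35 - 4) = -3.51%, loss ≈ 21279 × 3.51/100 ≈ 747.
Year 2025: gap = -2.6 × (7.17 - 4) = -8.242%, loss ≈ 21279 × 8.242/100 ≈ 1754.
Total lost output = 2672 + 2307 + 747 + 1754 = 7480 billion.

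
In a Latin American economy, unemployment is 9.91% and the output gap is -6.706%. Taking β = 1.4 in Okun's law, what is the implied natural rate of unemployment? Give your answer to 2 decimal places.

From Okun's law, u - u* = -(output gap)/β = -(-6.706)/1.4 = 4.79 points.
So u* = 9.91 - 4.79 = 5.12%.

5.12%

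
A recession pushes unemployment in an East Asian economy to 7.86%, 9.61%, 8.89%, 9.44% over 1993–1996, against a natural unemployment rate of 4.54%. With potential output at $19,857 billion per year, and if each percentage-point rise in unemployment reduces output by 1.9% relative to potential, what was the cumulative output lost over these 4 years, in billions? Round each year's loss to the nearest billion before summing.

$6,656 billion

Year 1993: gap = -1.9 × (7.86 - 4.54) = -6.308%, loss ≈ 19857 × 6.308/100 ≈ 1253.
Year 1994: gap = -1.9 × (9.61 - 4.54) = -9.633%, loss ≈ 19857 × 9.633/100 ≈ 1913.
Year 1995: gap = -1.9 × (8.89 - 4.54) = -8.265%, loss ≈ 19857 × 8.265/100 ≈ 1641.
Year 1996: gap = -1.9 × (9.44 - 4.54) = -9.31%, loss ≈ 19857 × 9.31/100 ≈ 1849.
Total lost output = 1253 + 1913 + 1641 + 1849 = 6656 billion.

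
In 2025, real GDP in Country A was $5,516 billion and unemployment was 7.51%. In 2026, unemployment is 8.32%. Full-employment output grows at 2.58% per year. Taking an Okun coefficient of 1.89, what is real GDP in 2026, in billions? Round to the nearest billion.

$5,574 billion

Δu = 8.32 - 7.51 = 0.81 points.
Okun's law (growth form): g_Y = g_Y* - β × Δu = 2.58 - 1.89 × (0.81) = 2.58 - 1.5309 = 1.0491%.
Real GDP in the next year = 5516 × (1 + 1.0491/100) = 5516 × 1.010491 ≈ 5574 billion.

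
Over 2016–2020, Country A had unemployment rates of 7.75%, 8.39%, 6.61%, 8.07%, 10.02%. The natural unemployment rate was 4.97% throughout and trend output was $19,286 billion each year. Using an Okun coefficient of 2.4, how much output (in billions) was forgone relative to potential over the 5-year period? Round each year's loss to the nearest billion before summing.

Year 2016: gap = -2.4 × (7.75 - 4.97) = -6.672%, loss ≈ 19286 × 6.672/100 ≈ 1287.
Year 2017: gap = -2.4 × (8.39 - 4.97) = -8.208%, loss ≈ 19286 × 8.208/100 ≈ 1583.
Year 2018: gap = -2.4 × (6.61 - 4.97) = -3.936%, loss ≈ 19286 × 3.936/100 ≈ 759.
Year 2019: gap = -2.4 × (8.07 - 4.97) = -7.44%, loss ≈ 19286 × 7.44/100 ≈ 1435.
Year 2020: gap = -2.4 × (10.02 - 4.97) = -12.12%, loss ≈ 19286 × 12.12/100 ≈ 2337.
Total lost output = 1287 + 1583 + 759 + 1435 + 2337 = 7401 billion.

$7,401 billion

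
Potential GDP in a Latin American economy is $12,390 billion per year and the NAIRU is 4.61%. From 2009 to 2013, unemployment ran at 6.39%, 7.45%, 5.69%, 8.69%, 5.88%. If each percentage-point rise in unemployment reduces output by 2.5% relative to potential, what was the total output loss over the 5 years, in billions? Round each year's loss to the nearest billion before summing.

$3,423 billion

Year 2009: gap = -2.5 × (6.39 - 4.61) = -4.45%, loss ≈ 12390 × 4.45/100 ≈ 551.
Year 2010: gap = -2.5 × (7.45 - 4.61) = -7.1%, loss ≈ 12390 × 7.1/100 ≈ 880.
Year 2011: gap = -2.5 × (5.69 - 4.61) = -2.7%, loss ≈ 12390 × 2.7/100 ≈ 335.
Year 2012: gap = -2.5 × (8.69 - 4.61) = -10.2%, loss ≈ 12390 × 10.2/100 ≈ 1264.
Year 2013: gap = -2.5 × (5.88 - 4.61) = -3.175%, loss ≈ 12390 × 3.175/100 ≈ 393.
Total lost output = 551 + 880 + 335 + 1264 + 393 = 3423 billion.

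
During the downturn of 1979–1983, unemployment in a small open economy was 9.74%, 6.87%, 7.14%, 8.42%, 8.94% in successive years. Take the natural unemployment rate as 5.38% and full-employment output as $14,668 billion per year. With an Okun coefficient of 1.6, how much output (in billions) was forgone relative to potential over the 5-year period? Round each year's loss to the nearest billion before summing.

Year 1979: gap = -1.6 × (9.74 - 5.38) = -6.976%, loss ≈ 14668 × 6.976/100 ≈ 1023.
Year 1980: gap = -1.6 × (6.87 - 5.38) = -2.384%, loss ≈ 14668 × 2.384/100 ≈ 350.
Year 1981: gap = -1.6 × (7.14 - 5.38) = -2.816%, loss ≈ 14668 × 2.816/100 ≈ 413.
Year 1982: gap = -1.6 × (8.42 - 5.38) = -4.864%, loss ≈ 14668 × 4.864/100 ≈ 713.
Year 1983: gap = -1.6 × (8.94 - 5.38) = -5.696%, loss ≈ 14668 × 5.696/100 ≈ 835.
Total lost output = 1023 + 350 + 413 + 713 + 835 = 3334 billion.

$3,334 billion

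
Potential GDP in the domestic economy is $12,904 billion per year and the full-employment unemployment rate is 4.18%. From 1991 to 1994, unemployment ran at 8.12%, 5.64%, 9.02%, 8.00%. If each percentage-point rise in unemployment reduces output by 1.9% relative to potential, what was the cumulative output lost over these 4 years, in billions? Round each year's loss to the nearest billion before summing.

$3,448 billion

Year 1991: gap = -1.9 × (8.12 - 4.18) = -7.486%, loss ≈ 12904 × 7.486/100 ≈ 966.
Year 1992: gap = -1.9 × (5.64 - 4.18) = -2.774%, loss ≈ 12904 × 2.774/100 ≈ 358.
Year 1993: gap = -1.9 × (9.02 - 4.18) = -9.196%, loss ≈ 12904 × 9.196/100 ≈ 1187.
Year 1994: gap = -1.9 × (8 - 4.18) = -7.258%, loss ≈ 12904 × 7.258/100 ≈ 937.
Total lost output = 966 + 358 + 1187 + 937 = 3448 billion.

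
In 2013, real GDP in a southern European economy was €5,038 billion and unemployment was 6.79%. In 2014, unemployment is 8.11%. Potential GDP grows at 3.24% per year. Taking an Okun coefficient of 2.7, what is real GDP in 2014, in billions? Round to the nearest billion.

€5,022 billion

Δu = 8.11 - 6.79 = 1.32 points.
Okun's law (growth form): g_Y = g_Y* - β × Δu = 3.24 - 2.7 × (1.32) = 3.24 - 3.564 = -0.324%.
Real GDP in the next year = 5038 × (1 - 0.324/100) = 5038 × 0.99676 ≈ 5022 billion.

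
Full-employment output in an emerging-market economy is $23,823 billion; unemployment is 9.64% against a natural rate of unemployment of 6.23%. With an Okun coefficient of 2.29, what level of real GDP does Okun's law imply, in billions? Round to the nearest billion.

$21,963 billion

Unemployment gap = 9.64 - 6.23 = 3.41 points, so the output gap is -2.29 × 3.41 = -7.8089%.
Actual GDP = 23823 × (1 - 7.8089/100) = 23823 × 0.921911 ≈ 21963 billion.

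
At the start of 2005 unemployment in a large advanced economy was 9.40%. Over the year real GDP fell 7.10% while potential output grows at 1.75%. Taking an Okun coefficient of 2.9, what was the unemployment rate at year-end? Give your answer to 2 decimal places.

12.45%

Growth-rate Okun's law: g_Y = g_Y* - β × Δu, so Δu = (g_Y* - g_Y)/β.
Δu = (1.75 + 7.1)/2.9 = 8.85/2.9 = 3.05 percentage points.
Year-end unemployment = 9.4 + 3.05 = 12.45%.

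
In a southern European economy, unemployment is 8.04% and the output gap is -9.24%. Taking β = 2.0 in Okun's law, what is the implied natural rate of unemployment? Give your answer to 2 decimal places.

From Okun's law, u - u* = -(output gap)/β = -(-9.24)/2.0 = 4.62 points.
So u* = 8.04 - 4.62 = 3.42%.

3.42%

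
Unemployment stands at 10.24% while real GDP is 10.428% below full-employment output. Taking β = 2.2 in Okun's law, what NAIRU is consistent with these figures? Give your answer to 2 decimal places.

5.50%

From Okun's law, u - u* = -(output gap)/β = -(-10.428)/2.2 = 4.74 points.
So u* = 10.24 - 4.74 = 5.50%.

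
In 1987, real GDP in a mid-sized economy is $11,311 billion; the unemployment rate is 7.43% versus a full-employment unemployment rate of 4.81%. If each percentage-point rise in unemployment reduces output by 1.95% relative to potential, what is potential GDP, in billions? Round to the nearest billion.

Unemployment gap = 7.43 - 4.81 = 2.62 points, so output gap = -1.95 × 2.62 = -5.109%.
Since Y = Y* × (1 + gap/100), Y* = 11311/0.94891 ≈ 11920 billion.

$11,920 billion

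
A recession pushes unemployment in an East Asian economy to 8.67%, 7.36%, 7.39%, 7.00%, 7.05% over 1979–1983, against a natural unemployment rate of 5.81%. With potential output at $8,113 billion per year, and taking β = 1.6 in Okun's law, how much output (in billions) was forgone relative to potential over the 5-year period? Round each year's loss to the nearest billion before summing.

Year 1979: gap = -1.6 × (8.67 - 5.81) = -4.576%, loss ≈ 8113 × 4.576/100 ≈ 371.
Year 1980: gap = -1.6 × (7.36 - 5.81) = -2.48%, loss ≈ 8113 × 2.48/100 ≈ 201.
Year 1981: gap = -1.6 × (7.39 - 5.81) = -2.528%, loss ≈ 8113 × 2.528/100 ≈ 205.
Year 1982: gap = -1.6 × (7 - 5.81) = -1.904%, loss ≈ 8113 × 1.904/100 ≈ 154.
Year 1983: gap = -1.6 × (7.05 - 5.81) = -1.984%, loss ≈ 8113 × 1.984/100 ≈ 161.
Total lost output = 371 + 201 + 205 + 154 + 161 = 1092 billion.

$1,092 billion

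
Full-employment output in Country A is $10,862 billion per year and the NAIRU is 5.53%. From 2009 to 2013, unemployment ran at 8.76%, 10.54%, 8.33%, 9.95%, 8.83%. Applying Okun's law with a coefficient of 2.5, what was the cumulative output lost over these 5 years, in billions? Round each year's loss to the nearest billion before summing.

$5,093 billion

Year 2009: gap = -2.5 × (8.76 - 5.53) = -8.075%, loss ≈ 10862 × 8.075/100 ≈ 877.
Year 2010: gap = -2.5 × (10.54 - 5.53) = -12.525%, loss ≈ 10862 × 12.525/100 ≈ 1360.
Year 2011: gap = -2.5 × (8.33 - 5.53) = -7%, loss ≈ 10862 × 7/100 ≈ 760.
Year 2012: gap = -2.5 × (9.95 - 5.53) = -11.05%, loss ≈ 10862 × 11.05/100 ≈ 1200.
Year 2013: gap = -2.5 × (8.83 - 5.53) = -8.25%, loss ≈ 10862 × 8.25/100 ≈ 896.
Total lost output = 877 + 1360 + 760 + 1200 + 896 = 5093 billion.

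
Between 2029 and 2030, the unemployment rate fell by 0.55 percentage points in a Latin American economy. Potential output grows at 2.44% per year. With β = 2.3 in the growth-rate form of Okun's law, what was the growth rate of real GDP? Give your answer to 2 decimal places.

3.71%

Growth-rate Okun's law: g_Y = g_Y* - β × Δu.
g_Y = 2.44 - 2.3 × (-0.55) = 2.44 + 1.265 = 3.705%, i.e. 3.71% to 2 d.p.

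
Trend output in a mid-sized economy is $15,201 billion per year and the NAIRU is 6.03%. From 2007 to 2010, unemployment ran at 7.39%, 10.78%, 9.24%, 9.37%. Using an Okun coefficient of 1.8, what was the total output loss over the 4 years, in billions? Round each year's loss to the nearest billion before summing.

Year 2007: gap = -1.8 × (7.39 - 6.03) = -2.448%, loss ≈ 15201 × 2.448/100 ≈ 372.
Year 2008: gap = -1.8 × (10.78 - 6.03) = -8.55%, loss ≈ 15201 × 8.55/100 ≈ 1300.
Year 2009: gap = -1.8 × (9.24 - 6.03) = -5.778%, loss ≈ 15201 × 5.778/100 ≈ 878.
Year 2010: gap = -1.8 × (9.37 - 6.03) = -6.012%, loss ≈ 15201 × 6.012/100 ≈ 914.
Total lost output = 372 + 1300 + 878 + 914 = 3464 billion.

$3,464 billion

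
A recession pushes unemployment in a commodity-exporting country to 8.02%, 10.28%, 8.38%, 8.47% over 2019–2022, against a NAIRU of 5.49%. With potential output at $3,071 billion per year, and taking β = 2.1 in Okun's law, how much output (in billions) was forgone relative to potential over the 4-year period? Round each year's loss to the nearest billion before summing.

Year 2019: gap = -2.1 × (8.02 - 5.49) = -5.313%, loss ≈ 3071 × 5.313/100 ≈ 163.
Year 2020: gap = -2.1 × (10.28 - 5.49) = -10.059%, loss ≈ 3071 × 10.059/100 ≈ 309.
Year 2021: gap = -2.1 × (8.38 - 5.49) = -6.069%, loss ≈ 3071 × 6.069/100 ≈ 186.
Year 2022: gap = -2.1 × (8.47 - 5.49) = -6.258%, loss ≈ 3071 × 6.258/100 ≈ 192.
Total lost output = 163 + 309 + 186 + 192 = 850 billion.

$850 billion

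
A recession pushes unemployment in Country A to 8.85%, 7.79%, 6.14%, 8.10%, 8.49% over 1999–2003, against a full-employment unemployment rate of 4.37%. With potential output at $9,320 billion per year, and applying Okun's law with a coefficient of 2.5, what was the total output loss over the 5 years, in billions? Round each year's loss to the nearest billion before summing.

Year 1999: gap = -2.5 × (8.85 - 4.37) = -11.2%, loss ≈ 9320 × 11.2/100 ≈ 1044.
Year 2000: gap = -2.5 × (7.79 - 4.37) = -8.55%, loss ≈ 9320 × 8.55/100 ≈ 797.
Year 2001: gap = -2.5 × (6.14 - 4.37) = -4.425%, loss ≈ 9320 × 4.425/100 ≈ 412.
Year 2002: gap = -2.5 × (8.1 - 4.37) = -9.325%, loss ≈ 9320 × 9.325/100 ≈ 869.
Year 2003: gap = -2.5 × (8.49 - 4.37) = -10.3%, loss ≈ 9320 × 10.3/100 ≈ 960.
Total lost output = 1044 + 797 + 412 + 869 + 960 = 4082 billion.

$4,082 billion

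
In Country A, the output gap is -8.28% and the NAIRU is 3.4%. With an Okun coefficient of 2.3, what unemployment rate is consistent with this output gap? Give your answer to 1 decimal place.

From Okun's law, u - u* = -(output gap)/β = -(-8.28)/2.3 = 3.6 points.
So u = 3.4 + 3.6 = 7.0%.

7.0%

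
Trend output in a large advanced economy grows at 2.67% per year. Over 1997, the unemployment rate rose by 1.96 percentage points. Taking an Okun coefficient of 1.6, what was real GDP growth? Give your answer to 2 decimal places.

Growth-rate Okun's law: g_Y = g_Y* - β × Δu.
g_Y = 2.67 - 1.6 × (1.96) = 2.67 - 3.136 = -0.466%, i.e. -0.47% to 2 d.p.

-0.47%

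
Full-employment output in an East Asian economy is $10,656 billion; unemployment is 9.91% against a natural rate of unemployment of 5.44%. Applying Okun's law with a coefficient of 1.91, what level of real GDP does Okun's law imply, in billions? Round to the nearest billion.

$9,746 billion

Unemployment gap = 9.91 - 5.44 = 4.47 points, so the output gap is -1.91 × 4.47 = -8.5377%.
Actual GDP = 10656 × (1 - 8.5377/100) = 10656 × 0.914623 ≈ 9746 billion.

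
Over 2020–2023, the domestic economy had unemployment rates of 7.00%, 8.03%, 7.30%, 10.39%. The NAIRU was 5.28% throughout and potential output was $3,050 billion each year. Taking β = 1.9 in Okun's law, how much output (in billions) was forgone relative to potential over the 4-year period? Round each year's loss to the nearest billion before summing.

$672 billion

Year 2020: gap = -1.9 × (7 - 5.28) = -3.268%, loss ≈ 3050 × 3.268/100 ≈ 100.
Year 2021: gap = -1.9 × (8.03 - 5.28) = -5.225%, loss ≈ 3050 × 5.225/100 ≈ 159.
Year 2022: gap = -1.9 × (7.3 - 5.28) = -3.838%, loss ≈ 3050 × 3.838/100 ≈ 117.
Year 2023: gap = -1.9 × (10.39 - 5.28) = -9.709%, loss ≈ 3050 × 9.709/100 ≈ 296.
Total lost output = 100 + 159 + 117 + 296 = 672 billion.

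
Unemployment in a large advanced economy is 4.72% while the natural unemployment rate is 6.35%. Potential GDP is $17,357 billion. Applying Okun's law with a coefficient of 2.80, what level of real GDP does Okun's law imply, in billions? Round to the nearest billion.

$18,149 billion

Unemployment gap = 4.72 - 6.35 = -1.63 points, so the output gap is -2.8 × (-1.63) = 4.564%.
Actual GDP = 17357 × (1 + 4.564/100) = 17357 × 1.04564 ≈ 18149 billion.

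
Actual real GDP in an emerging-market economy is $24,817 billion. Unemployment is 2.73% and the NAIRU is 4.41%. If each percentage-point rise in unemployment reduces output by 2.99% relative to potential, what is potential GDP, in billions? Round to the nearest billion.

$23,630 billion

Unemployment gap = 2.73 - 4.41 = -1.68 points, so output gap = -2.99 × (-1.68) = 5.0232%.
Since Y = Y* × (1 + gap/100), Y* = 24817/1.050232 ≈ 23630 billion.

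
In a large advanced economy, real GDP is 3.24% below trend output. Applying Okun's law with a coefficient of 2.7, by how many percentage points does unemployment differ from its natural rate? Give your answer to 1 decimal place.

1.2 percentage points

Okun's law: output gap = -β × (u - u*), so u - u* = -(output gap)/β.
u - u* = -(-3.24)/2.7 = 1.2 percentage points.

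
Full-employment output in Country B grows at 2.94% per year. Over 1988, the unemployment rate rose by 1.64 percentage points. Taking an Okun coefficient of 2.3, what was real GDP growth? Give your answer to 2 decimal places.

Growth-rate Okun's law: g_Y = g_Y* - β × Δu.
g_Y = 2.94 - 2.3 × (1.64) = 2.94 - 3.772 = -0.832%, i.e. -0.83% to 2 d.p.

-0.83%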